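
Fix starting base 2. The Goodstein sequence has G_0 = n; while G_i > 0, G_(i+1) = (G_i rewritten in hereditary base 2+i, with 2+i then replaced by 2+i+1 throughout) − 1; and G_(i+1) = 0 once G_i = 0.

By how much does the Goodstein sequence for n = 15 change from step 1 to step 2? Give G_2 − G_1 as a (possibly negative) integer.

1172

step 0: 15 = 2^(2 + 1) + 2^2 + 2 + 1; sub 3 for 2: 3^(3 + 1) + 3^3 + 3 + 1; = 112; G_1 = 112−1 = 111
step 1: 111 = 3^(3 + 1) + 3^3 + 3; sub 4 for 3: 4^(4 + 1) + 4^4 + 4; = 1284; G_2 = 1284−1 = 1283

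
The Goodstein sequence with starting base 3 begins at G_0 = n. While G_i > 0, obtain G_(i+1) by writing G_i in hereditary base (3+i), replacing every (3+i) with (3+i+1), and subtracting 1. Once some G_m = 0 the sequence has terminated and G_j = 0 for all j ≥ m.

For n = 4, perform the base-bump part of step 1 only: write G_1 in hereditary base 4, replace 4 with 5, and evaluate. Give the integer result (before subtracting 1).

step 0: 4 = 3 + 1; sub 4 for 3: 4 + 1; = 5; G_1 = 5−1 = 4
step 1: 4 = 4; sub 5 for 4: 5; = 5; G_2 = 5−1 = 4

5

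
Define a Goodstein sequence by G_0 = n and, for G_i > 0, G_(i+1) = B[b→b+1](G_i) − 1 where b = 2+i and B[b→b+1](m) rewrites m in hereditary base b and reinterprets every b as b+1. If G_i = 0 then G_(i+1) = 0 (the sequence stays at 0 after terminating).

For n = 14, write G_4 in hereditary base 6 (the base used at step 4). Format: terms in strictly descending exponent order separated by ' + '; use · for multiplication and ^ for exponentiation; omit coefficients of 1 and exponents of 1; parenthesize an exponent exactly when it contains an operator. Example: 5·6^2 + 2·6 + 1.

6^(6 + 1) + 5·6^5 + 5·6^4 + 5·6^3 + 5·6^2 + 5·6 + 5

(0) 14|_2 = 2^(2 + 1) + 2^2 + 2 ↦ 3^(3 + 1) + 3^3 + 3|_3 = 111 ⇒ 110
(1) 110|_3 = 3^(3 + 1) + 3^3 + 2 ↦ 4^(4 + 1) + 4^4 + 2|_4 = 1282 ⇒ 1281
(2) 1281|_4 = 4^(4 + 1) + 4^4 + 1 ↦ 5^(5 + 1) + 5^5 + 1|_5 = 18751 ⇒ 18750
(3) 18750|_5 = 5^(5 + 1) + 5^5 ↦ 6^(6 + 1) + 6^6|_6 = 326592 ⇒ 326591
(4) 326591|_6 = 6^(6 + 1) + 5·6^5 + 5·6^4 + 5·6^3 + 5·6^2 + 5·6 + 5 ↦ 7^(7 + 1) + 5·7^5 + 5·7^4 + 5·7^3 + 5·7^2 + 5·7 + 5|_7 = 5862841 ⇒ 5862840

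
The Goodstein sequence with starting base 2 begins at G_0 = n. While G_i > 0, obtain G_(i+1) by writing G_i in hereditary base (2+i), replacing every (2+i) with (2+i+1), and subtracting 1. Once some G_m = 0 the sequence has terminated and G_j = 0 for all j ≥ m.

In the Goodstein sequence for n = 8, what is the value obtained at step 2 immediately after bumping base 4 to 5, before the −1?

6311

step 0: 8 = 2^(2 + 1); sub 3 for 2: 3^(3 + 1); = 81; G_1 = 81−1 = 80
step 1: 80 = 2·3^3 + 2·3^2 + 2·3 + 2; sub 4 for 3: 2·4^4 + 2·4^2 + 2·4 + 2; = 554; G_2 = 554−1 = 553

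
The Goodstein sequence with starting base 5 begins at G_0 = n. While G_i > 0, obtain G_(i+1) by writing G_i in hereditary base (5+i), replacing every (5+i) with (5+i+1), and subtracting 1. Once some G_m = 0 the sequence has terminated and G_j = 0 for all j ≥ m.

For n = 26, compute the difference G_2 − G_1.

12

[0] 26 ≡ 5^2 + 1 (base 5). Lift 6: 37. −1: 36.
[1] 36 ≡ 6^2 (base 6). Lift 7: 49. −1: 48.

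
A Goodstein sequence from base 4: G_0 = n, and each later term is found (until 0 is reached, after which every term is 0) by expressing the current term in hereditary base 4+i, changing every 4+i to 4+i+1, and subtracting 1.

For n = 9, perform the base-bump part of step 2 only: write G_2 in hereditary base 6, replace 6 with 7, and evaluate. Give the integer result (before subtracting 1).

G_0=9  [base 4] 2·4 + 1  →[4↦5]→  2·5 + 1 = 11  −1 ⇒ G_1=10
G_1=10  [base 5] 2·5  →[5↦6]→  2·6 = 12  −1 ⇒ G_2=11
G_2=11  [base 6] 6 + 5  →[6↦7]→  7 + 5 = 12  −1 ⇒ G_3=11

12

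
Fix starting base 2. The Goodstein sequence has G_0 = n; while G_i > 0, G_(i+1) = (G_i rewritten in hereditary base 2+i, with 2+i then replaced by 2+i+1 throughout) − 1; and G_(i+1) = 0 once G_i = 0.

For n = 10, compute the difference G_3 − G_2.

14600

10 —HB2→ 2^(2 + 1) + 2 —bump→ 3^(3 + 1) + 3 = 84 —(−1)→ 83
83 —HB3→ 3^(3 + 1) + 2 —bump→ 4^(4 + 1) + 2 = 1026 —(−1)→ 1025
1025 —HB4→ 4^(4 + 1) + 1 —bump→ 5^(5 + 1) + 1 = 15626 —(−1)→ 15625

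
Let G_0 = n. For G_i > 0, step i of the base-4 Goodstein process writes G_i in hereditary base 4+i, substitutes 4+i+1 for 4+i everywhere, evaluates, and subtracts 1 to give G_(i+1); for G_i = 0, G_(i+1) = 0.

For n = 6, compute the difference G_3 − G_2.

[0] 6 ≡ 4 + 2 (base 4). Lift 5: 7. −1: 6.
[1] 6 ≡ 5 + 1 (base 5). Lift 6: 7. −1: 6.
[2] 6 ≡ 6 (base 6). Lift 7: 7. −1: 6.

0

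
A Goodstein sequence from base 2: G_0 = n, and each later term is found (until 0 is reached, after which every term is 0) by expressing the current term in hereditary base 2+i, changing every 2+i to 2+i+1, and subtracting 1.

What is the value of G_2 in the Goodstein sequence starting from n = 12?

1065

i=0: 12 = 2^(2 + 1) + 2^2 (b=2); 2→3: 3^(3 + 1) + 3^3 = 108; 108−1 = 107
i=1: 107 = 3^(3 + 1) + 2·3^2 + 2·3 + 2 (b=3); 3→4: 4^(4 + 1) + 2·4^2 + 2·4 + 2 = 1066; 1066−1 = 1065
i=2: 1065 = 4^(4 + 1) + 2·4^2 + 2·4 + 1 (b=4); 4→5: 5^(5 + 1) + 2·5^2 + 2·5 + 1 = 15686; 15686−1 = 15685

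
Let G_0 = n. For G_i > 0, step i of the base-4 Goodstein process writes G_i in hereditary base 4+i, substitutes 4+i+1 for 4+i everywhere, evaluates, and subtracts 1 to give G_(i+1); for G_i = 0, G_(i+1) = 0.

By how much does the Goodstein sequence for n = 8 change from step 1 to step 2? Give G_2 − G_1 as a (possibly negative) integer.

0

i=0: 8 = 2·4 (b=4); 4→5: 2·5 = 10; 10−1 = 9
i=1: 9 = 5 + 4 (b=5); 5→6: 6 + 4 = 10; 10−1 = 9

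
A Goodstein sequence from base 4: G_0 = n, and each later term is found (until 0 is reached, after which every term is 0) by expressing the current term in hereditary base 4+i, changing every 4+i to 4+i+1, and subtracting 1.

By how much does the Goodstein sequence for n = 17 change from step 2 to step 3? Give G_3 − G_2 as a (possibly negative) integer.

G_0=17  [base 4] 4^2 + 1  →[4↦5]→  5^2 + 1 = 26  −1 ⇒ G_1=25
G_1=25  [base 5] 5^2  →[5↦6]→  6^2 = 36  −1 ⇒ G_2=35
G_2=35  [base 6] 5·6 + 5  →[6↦7]→  5·7 + 5 = 40  −1 ⇒ G_3=39

4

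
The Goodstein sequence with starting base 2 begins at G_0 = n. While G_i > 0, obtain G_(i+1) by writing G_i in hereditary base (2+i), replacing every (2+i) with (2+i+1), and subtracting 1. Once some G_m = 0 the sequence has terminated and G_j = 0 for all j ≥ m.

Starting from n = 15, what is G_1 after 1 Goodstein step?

111

G_0 = 15. HB_2(15) = 2^(2 + 1) + 2^2 + 2 + 1. Bump = 112. G_1 = 111.
G_1 = 111. HB_3(111) = 3^(3 + 1) + 3^3 + 3. Bump = 1284. G_2 = 1283.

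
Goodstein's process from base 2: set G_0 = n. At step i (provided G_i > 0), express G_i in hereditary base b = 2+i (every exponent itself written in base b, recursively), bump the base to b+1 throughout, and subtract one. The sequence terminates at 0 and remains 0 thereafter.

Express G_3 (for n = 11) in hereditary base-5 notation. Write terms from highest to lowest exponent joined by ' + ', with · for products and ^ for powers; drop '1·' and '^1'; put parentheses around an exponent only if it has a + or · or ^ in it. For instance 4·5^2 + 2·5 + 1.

5^(5 + 1) + 2

(0) 11|_2 = 2^(2 + 1) + 2 + 1 ↦ 3^(3 + 1) + 3 + 1|_3 = 85 ⇒ 84
(1) 84|_3 = 3^(3 + 1) + 3 ↦ 4^(4 + 1) + 4|_4 = 1028 ⇒ 1027
(2) 1027|_4 = 4^(4 + 1) + 3 ↦ 5^(5 + 1) + 3|_5 = 15628 ⇒ 15627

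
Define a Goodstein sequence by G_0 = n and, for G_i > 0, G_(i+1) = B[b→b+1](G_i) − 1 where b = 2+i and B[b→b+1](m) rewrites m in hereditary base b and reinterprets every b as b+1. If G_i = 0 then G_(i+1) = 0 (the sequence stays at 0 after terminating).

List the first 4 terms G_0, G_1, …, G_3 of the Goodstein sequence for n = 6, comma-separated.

6 —HB2→ 2^2 + 2 —bump→ 3^3 + 3 = 30 —(−1)→ 29
29 —HB3→ 3^3 + 2 —bump→ 4^4 + 2 = 258 —(−1)→ 257
257 —HB4→ 4^4 + 1 —bump→ 5^5 + 1 = 3126 —(−1)→ 3125

6, 29, 257, 3125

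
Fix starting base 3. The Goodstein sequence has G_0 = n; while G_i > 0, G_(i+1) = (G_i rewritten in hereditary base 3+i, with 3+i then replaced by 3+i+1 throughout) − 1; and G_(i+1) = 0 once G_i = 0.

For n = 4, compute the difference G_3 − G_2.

[0] 4 ≡ 3 + 1 (base 3). Lift 4: 5. −1: 4.
[1] 4 ≡ 4 (base 4). Lift 5: 5. −1: 4.
[2] 4 ≡ 4 (base 5). Lift 6: 4. −1: 3.

-1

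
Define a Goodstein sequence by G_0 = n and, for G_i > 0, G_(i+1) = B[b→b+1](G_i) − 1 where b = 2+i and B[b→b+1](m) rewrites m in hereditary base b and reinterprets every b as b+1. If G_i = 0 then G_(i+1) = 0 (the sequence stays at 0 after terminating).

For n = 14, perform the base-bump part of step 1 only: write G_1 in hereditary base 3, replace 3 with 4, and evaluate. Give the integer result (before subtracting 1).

(0) 14|_2 = 2^(2 + 1) + 2^2 + 2 ↦ 3^(3 + 1) + 3^3 + 3|_3 = 111 ⇒ 110
(1) 110|_3 = 3^(3 + 1) + 3^3 + 2 ↦ 4^(4 + 1) + 4^4 + 2|_4 = 1282 ⇒ 1281

1282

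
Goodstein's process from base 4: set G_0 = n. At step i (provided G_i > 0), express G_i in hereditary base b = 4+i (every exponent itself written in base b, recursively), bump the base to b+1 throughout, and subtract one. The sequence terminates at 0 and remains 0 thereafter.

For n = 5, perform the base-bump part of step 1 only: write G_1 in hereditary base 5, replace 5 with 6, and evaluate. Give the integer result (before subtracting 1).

[0] 5 ≡ 4 + 1 (base 4). Lift 5: 6. −1: 5.
[1] 5 ≡ 5 (base 5). Lift 6: 6. −1: 5.

6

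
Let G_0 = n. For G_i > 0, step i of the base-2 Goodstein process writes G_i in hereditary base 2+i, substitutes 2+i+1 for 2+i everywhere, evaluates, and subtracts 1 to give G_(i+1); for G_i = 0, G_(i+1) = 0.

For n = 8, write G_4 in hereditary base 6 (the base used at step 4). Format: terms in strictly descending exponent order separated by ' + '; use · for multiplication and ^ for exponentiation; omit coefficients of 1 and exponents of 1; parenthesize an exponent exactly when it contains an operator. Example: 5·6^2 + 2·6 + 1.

(0) 8|_2 = 2^(2 + 1) ↦ 3^(3 + 1)|_3 = 81 ⇒ 80
(1) 80|_3 = 2·3^3 + 2·3^2 + 2·3 + 2 ↦ 2·4^4 + 2·4^2 + 2·4 + 2|_4 = 554 ⇒ 553
(2) 553|_4 = 2·4^4 + 2·4^2 + 2·4 + 1 ↦ 2·5^5 + 2·5^2 + 2·5 + 1|_5 = 6311 ⇒ 6310
(3) 6310|_5 = 2·5^5 + 2·5^2 + 2·5 ↦ 2·6^6 + 2·6^2 + 2·6|_6 = 93396 ⇒ 93395
(4) 93395|_6 = 2·6^6 + 2·6^2 + 6 + 5 ↦ 2·7^7 + 2·7^2 + 7 + 5|_7 = 1647196 ⇒ 1647195

2·6^6 + 2·6^2 + 6 + 5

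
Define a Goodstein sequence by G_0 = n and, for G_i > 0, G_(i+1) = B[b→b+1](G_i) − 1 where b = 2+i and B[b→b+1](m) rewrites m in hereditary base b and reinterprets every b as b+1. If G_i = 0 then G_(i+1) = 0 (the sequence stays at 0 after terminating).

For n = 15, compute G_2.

1283

i=0: 15 = 2^(2 + 1) + 2^2 + 2 + 1 (b=2); 2→3: 3^(3 + 1) + 3^3 + 3 + 1 = 112; 112−1 = 111
i=1: 111 = 3^(3 + 1) + 3^3 + 3 (b=3); 3→4: 4^(4 + 1) + 4^4 + 4 = 1284; 1284−1 = 1283
i=2: 1283 = 4^(4 + 1) + 4^4 + 3 (b=4); 4→5: 5^(5 + 1) + 5^5 + 3 = 18753; 18753−1 = 18752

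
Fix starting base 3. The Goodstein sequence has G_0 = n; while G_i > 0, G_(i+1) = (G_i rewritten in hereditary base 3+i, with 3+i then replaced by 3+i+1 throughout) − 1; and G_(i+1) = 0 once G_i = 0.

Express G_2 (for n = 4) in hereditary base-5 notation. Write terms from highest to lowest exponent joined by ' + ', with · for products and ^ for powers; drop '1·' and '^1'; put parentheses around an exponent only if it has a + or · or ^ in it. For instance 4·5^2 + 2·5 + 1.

4

(0) 4|_3 = 3 + 1 ↦ 4 + 1|_4 = 5 ⇒ 4
(1) 4|_4 = 4 ↦ 5|_5 = 5 ⇒ 4
(2) 4|_5 = 4 ↦ 4|_6 = 4 ⇒ 3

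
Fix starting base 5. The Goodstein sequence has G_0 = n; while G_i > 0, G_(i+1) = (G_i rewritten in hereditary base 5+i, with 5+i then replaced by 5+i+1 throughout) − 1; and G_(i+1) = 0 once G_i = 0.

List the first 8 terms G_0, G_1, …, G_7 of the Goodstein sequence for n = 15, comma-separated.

base 5: 15 = 3·5; at 6: 3·6 = 18; next = 17
base 6: 17 = 2·6 + 5; at 7: 2·7 + 5 = 19; next = 18
base 7: 18 = 2·7 + 4; at 8: 2·8 + 4 = 20; next = 19
base 8: 19 = 2·8 + 3; at 9: 2·9 + 3 = 21; next = 20
base 9: 20 = 2·9 + 2; at 10: 2·10 + 2 = 22; next = 21
base 10: 21 = 2·10 + 1; at 11: 2·11 + 1 = 23; next = 22
base 11: 22 = 2·11; at 12: 2·12 = 24; next = 23

15, 17, 18, 19, 20, 21, 22, 23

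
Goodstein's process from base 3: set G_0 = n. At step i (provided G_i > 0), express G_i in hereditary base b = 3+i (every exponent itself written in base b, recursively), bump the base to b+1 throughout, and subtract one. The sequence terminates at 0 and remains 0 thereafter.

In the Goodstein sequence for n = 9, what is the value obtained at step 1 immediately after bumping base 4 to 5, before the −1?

18

[0] 9 ≡ 3^2 (base 3). Lift 4: 16. −1: 15.
[1] 15 ≡ 3·4 + 3 (base 4). Lift 5: 18. −1: 17.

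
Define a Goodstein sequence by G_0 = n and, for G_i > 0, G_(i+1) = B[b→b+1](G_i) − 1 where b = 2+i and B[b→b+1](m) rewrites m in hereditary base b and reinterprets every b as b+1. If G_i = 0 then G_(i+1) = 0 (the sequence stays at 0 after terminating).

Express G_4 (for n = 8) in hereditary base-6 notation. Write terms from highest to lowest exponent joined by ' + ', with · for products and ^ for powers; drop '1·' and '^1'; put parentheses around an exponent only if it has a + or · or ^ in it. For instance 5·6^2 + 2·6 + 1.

(0) 8|_2 = 2^(2 + 1) ↦ 3^(3 + 1)|_3 = 81 ⇒ 80
(1) 80|_3 = 2·3^3 + 2·3^2 + 2·3 + 2 ↦ 2·4^4 + 2·4^2 + 2·4 + 2|_4 = 554 ⇒ 553
(2) 553|_4 = 2·4^4 + 2·4^2 + 2·4 + 1 ↦ 2·5^5 + 2·5^2 + 2·5 + 1|_5 = 6311 ⇒ 6310
(3) 6310|_5 = 2·5^5 + 2·5^2 + 2·5 ↦ 2·6^6 + 2·6^2 + 2·6|_6 = 93396 ⇒ 93395
(4) 93395|_6 = 2·6^6 + 2·6^2 + 6 + 5 ↦ 2·7^7 + 2·7^2 + 7 + 5|_7 = 1647196 ⇒ 1647195

2·6^6 + 2·6^2 + 6 + 5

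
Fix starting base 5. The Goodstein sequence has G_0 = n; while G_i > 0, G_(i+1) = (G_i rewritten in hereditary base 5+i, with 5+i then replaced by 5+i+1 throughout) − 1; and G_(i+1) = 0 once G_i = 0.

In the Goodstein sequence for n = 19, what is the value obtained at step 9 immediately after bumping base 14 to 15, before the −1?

35

(0) 19|_5 = 3·5 + 4 ↦ 3·6 + 4|_6 = 22 ⇒ 21
(1) 21|_6 = 3·6 + 3 ↦ 3·7 + 3|_7 = 24 ⇒ 23
(2) 23|_7 = 3·7 + 2 ↦ 3·8 + 2|_8 = 26 ⇒ 25
(3) 25|_8 = 3·8 + 1 ↦ 3·9 + 1|_9 = 28 ⇒ 27
(4) 27|_9 = 3·9 ↦ 3·10|_10 = 30 ⇒ 29
(5) 29|_10 = 2·10 + 9 ↦ 2·11 + 9|_11 = 31 ⇒ 30
(6) 30|_11 = 2·11 + 8 ↦ 2·12 + 8|_12 = 32 ⇒ 31
(7) 31|_12 = 2·12 + 7 ↦ 2·13 + 7|_13 = 33 ⇒ 32
(8) 32|_13 = 2·13 + 6 ↦ 2·14 + 6|_14 = 34 ⇒ 33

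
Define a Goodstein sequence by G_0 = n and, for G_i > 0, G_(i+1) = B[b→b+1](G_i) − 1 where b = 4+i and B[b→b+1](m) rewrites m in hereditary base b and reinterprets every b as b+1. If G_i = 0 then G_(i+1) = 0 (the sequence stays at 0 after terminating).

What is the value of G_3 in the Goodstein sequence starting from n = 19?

49

[0] 19 ≡ 4^2 + 3 (base 4). Lift 5: 28. −1: 27.
[1] 27 ≡ 5^2 + 2 (base 5). Lift 6: 38. −1: 37.
[2] 37 ≡ 6^2 + 1 (base 6). Lift 7: 50. −1: 49.
[3] 49 ≡ 7^2 (base 7). Lift 8: 64. −1: 63.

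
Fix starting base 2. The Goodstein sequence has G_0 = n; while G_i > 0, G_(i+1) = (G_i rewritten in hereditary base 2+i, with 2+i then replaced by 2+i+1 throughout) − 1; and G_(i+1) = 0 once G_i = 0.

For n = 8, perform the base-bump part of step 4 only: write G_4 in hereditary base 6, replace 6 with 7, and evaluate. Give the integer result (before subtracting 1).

G_0 = 8. HB_2(8) = 2^(2 + 1). Bump = 81. G_1 = 80.
G_1 = 80. HB_3(80) = 2·3^3 + 2·3^2 + 2·3 + 2. Bump = 554. G_2 = 553.
G_2 = 553. HB_4(553) = 2·4^4 + 2·4^2 + 2·4 + 1. Bump = 6311. G_3 = 6310.
G_3 = 6310. HB_5(6310) = 2·5^5 + 2·5^2 + 2·5. Bump = 93396. G_4 = 93395.
G_4 = 93395. HB_6(93395) = 2·6^6 + 2·6^2 + 6 + 5. Bump = 1647196. G_5 = 1647195.

1647196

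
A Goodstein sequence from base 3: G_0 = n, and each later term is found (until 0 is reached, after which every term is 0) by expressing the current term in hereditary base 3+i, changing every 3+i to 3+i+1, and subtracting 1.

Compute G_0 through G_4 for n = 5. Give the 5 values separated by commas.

(0) 5|_3 = 3 + 2 ↦ 4 + 2|_4 = 6 ⇒ 5
(1) 5|_4 = 4 + 1 ↦ 5 + 1|_5 = 6 ⇒ 5
(2) 5|_5 = 5 ↦ 6|_6 = 6 ⇒ 5
(3) 5|_6 = 5 ↦ 5|_7 = 5 ⇒ 4

5, 5, 5, 5, 4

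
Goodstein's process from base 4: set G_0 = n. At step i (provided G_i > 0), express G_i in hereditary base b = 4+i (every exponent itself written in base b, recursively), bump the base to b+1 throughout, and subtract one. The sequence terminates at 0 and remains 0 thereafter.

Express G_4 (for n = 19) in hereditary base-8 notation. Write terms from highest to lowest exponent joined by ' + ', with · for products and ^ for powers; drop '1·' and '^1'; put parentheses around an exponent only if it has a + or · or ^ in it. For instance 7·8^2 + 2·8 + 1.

7·8 + 7

G_0 = 19. HB_4(19) = 4^2 + 3. Bump = 28. G_1 = 27.
G_1 = 27. HB_5(27) = 5^2 + 2. Bump = 38. G_2 = 37.
G_2 = 37. HB_6(37) = 6^2 + 1. Bump = 50. G_3 = 49.
G_3 = 49. HB_7(49) = 7^2. Bump = 64. G_4 = 63.
G_4 = 63. HB_8(63) = 7·8 + 7. Bump = 70. G_5 = 69.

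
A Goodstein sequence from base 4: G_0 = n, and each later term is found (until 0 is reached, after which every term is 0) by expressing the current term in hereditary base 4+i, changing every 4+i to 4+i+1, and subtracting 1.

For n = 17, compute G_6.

51

base 4: 17 = 4^2 + 1; at 5: 5^2 + 1 = 26; next = 25
base 5: 25 = 5^2; at 6: 6^2 = 36; next = 35
base 6: 35 = 5·6 + 5; at 7: 5·7 + 5 = 40; next = 39
base 7: 39 = 5·7 + 4; at 8: 5·8 + 4 = 44; next = 43
base 8: 43 = 5·8 + 3; at 9: 5·9 + 3 = 48; next = 47
base 9: 47 = 5·9 + 2; at 10: 5·10 + 2 = 52; next = 51
base 10: 51 = 5·10 + 1; at 11: 5·11 + 1 = 56; next = 55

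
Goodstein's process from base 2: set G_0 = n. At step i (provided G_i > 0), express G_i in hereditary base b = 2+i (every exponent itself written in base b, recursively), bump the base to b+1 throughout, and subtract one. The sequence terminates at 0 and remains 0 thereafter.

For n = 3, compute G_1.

3

(0) 3|_2 = 2 + 1 ↦ 3 + 1|_3 = 4 ⇒ 3
(1) 3|_3 = 3 ↦ 4|_4 = 4 ⇒ 3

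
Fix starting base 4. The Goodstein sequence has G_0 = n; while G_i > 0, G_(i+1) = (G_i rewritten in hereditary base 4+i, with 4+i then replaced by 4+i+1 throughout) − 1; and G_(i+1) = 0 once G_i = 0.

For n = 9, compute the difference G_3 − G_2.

G_0=9  [base 4] 2·4 + 1  →[4↦5]→  2·5 + 1 = 11  −1 ⇒ G_1=10
G_1=10  [base 5] 2·5  →[5↦6]→  2·6 = 12  −1 ⇒ G_2=11
G_2=11  [base 6] 6 + 5  →[6↦7]→  7 + 5 = 12  −1 ⇒ G_3=11

0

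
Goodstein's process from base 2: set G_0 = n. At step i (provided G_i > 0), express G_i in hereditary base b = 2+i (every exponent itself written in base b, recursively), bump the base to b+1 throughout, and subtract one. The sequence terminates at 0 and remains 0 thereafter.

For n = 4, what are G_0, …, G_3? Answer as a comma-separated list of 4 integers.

4, 26, 41, 60

(0) 4|_2 = 2^2 ↦ 3^3|_3 = 27 ⇒ 26
(1) 26|_3 = 2·3^2 + 2·3 + 2 ↦ 2·4^2 + 2·4 + 2|_4 = 42 ⇒ 41
(2) 41|_4 = 2·4^2 + 2·4 + 1 ↦ 2·5^2 + 2·5 + 1|_5 = 61 ⇒ 60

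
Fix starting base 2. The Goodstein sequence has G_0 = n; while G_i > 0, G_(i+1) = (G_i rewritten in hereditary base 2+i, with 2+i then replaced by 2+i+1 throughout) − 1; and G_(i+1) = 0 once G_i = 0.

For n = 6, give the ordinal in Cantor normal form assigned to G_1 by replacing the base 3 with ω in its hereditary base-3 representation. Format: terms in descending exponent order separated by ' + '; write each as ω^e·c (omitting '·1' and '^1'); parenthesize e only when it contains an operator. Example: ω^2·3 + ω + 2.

ω^ω + 2

(0) 6|_2 = 2^2 + 2 ↦ 3^3 + 3|_3 = 30 ⇒ 29
(1) 29|_3 = 3^3 + 2 ↦ 4^4 + 2|_4 = 258 ⇒ 257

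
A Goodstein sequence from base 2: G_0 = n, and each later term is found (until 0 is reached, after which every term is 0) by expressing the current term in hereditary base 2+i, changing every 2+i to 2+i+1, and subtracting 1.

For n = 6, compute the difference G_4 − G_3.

6 —HB2→ 2^2 + 2 —bump→ 3^3 + 3 = 30 —(−1)→ 29
29 —HB3→ 3^3 + 2 —bump→ 4^4 + 2 = 258 —(−1)→ 257
257 —HB4→ 4^4 + 1 —bump→ 5^5 + 1 = 3126 —(−1)→ 3125
3125 —HB5→ 5^5 —bump→ 6^6 = 46656 —(−1)→ 46655

43530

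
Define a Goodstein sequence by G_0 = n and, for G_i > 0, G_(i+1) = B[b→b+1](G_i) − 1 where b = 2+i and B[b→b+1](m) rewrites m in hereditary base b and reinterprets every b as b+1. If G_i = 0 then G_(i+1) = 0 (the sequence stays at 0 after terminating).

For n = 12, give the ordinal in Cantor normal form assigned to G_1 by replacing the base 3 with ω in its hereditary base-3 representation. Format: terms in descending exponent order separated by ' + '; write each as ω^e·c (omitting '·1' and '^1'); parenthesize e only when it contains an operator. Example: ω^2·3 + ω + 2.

G_0=12  [base 2] 2^(2 + 1) + 2^2  →[2↦3]→  3^(3 + 1) + 3^3 = 108  −1 ⇒ G_1=107
G_1=107  [base 3] 3^(3 + 1) + 2·3^2 + 2·3 + 2  →[3↦4]→  4^(4 + 1) + 2·4^2 + 2·4 + 2 = 1066  −1 ⇒ G_2=1065

ω^(ω + 1) + ω^2·2 + ω·2 + 2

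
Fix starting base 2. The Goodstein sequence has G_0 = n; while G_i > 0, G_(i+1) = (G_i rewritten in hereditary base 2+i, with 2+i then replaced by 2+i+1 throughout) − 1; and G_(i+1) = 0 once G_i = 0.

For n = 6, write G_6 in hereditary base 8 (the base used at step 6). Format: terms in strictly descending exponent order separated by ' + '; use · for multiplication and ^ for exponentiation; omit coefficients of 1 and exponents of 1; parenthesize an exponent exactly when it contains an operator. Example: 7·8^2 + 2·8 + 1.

5·8^5 + 5·8^4 + 5·8^3 + 5·8^2 + 5·8 + 3

[0] 6 ≡ 2^2 + 2 (base 2). Lift 3: 30. −1: 29.
[1] 29 ≡ 3^3 + 2 (base 3). Lift 4: 258. −1: 257.
[2] 257 ≡ 4^4 + 1 (base 4). Lift 5: 3126. −1: 3125.
[3] 3125 ≡ 5^5 (base 5). Lift 6: 46656. −1: 46655.
[4] 46655 ≡ 5·6^5 + 5·6^4 + 5·6^3 + 5·6^2 + 5·6 + 5 (base 6). Lift 7: 98040. −1: 98039.
[5] 98039 ≡ 5·7^5 + 5·7^4 + 5·7^3 + 5·7^2 + 5·7 + 4 (base 7). Lift 8: 187244. −1: 187243.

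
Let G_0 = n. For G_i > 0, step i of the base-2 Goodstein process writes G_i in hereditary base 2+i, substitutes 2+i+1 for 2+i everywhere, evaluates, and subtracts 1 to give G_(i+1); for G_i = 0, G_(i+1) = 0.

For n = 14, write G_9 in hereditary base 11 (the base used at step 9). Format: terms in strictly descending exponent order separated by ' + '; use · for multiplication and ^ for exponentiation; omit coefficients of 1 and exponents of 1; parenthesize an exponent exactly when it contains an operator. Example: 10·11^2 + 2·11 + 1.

11^(11 + 1) + 5·11^5 + 5·11^4 + 5·11^3 + 5·11^2 + 5·11

i=0: 14 = 2^(2 + 1) + 2^2 + 2 (b=2); 2→3: 3^(3 + 1) + 3^3 + 3 = 111; 111−1 = 110
i=1: 110 = 3^(3 + 1) + 3^3 + 2 (b=3); 3→4: 4^(4 + 1) + 4^4 + 2 = 1282; 1282−1 = 1281
i=2: 1281 = 4^(4 + 1) + 4^4 + 1 (b=4); 4→5: 5^(5 + 1) + 5^5 + 1 = 18751; 18751−1 = 18750
i=3: 18750 = 5^(5 + 1) + 5^5 (b=5); 5→6: 6^(6 + 1) + 6^6 = 326592; 326592−1 = 326591
i=4: 326591 = 6^(6 + 1) + 5·6^5 + 5·6^4 + 5·6^3 + 5·6^2 + 5·6 + 5 (b=6); 6→7: 7^(7 + 1) + 5·7^5 + 5·7^4 + 5·7^3 + 5·7^2 + 5·7 + 5 = 5862841; 5862841−1 = 5862840
i=5: 5862840 = 7^(7 + 1) + 5·7^5 + 5·7^4 + 5·7^3 + 5·7^2 + 5·7 + 4 (b=7); 7→8: 8^(8 + 1) + 5·8^5 + 5·8^4 + 5·8^3 + 5·8^2 + 5·8 + 4 = 134404972; 134404972−1 = 134404971
i=6: 134404971 = 8^(8 + 1) + 5·8^5 + 5·8^4 + 5·8^3 + 5·8^2 + 5·8 + 3 (b=8); 8→9: 9^(9 + 1) + 5·9^5 + 5·9^4 + 5·9^3 + 5·9^2 + 5·9 + 3 = 3487116549; 3487116549−1 = 3487116548
i=7: 3487116548 = 9^(9 + 1) + 5·9^5 + 5·9^4 + 5·9^3 + 5·9^2 + 5·9 + 2 (b=9); 9→10: 10^(10 + 1) + 5·10^5 + 5·10^4 + 5·10^3 + 5·10^2 + 5·10 + 2 = 100000555552; 100000555552−1 = 100000555551
i=8: 100000555551 = 10^(10 + 1) + 5·10^5 + 5·10^4 + 5·10^3 + 5·10^2 + 5·10 + 1 (b=10); 10→11: 11^(11 + 1) + 5·11^5 + 5·11^4 + 5·11^3 + 5·11^2 + 5·11 + 1 = 3138429262497; 3138429262497−1 = 3138429262496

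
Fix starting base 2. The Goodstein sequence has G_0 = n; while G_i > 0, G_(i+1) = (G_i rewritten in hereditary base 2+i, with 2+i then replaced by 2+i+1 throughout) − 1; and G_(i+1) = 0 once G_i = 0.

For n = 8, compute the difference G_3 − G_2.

5757

step 0: 8 = 2^(2 + 1); sub 3 for 2: 3^(3 + 1); = 81; G_1 = 81−1 = 80
step 1: 80 = 2·3^3 + 2·3^2 + 2·3 + 2; sub 4 for 3: 2·4^4 + 2·4^2 + 2·4 + 2; = 554; G_2 = 554−1 = 553
step 2: 553 = 2·4^4 + 2·4^2 + 2·4 + 1; sub 5 for 4: 2·5^5 + 2·5^2 + 2·5 + 1; = 6311; G_3 = 6311−1 = 6310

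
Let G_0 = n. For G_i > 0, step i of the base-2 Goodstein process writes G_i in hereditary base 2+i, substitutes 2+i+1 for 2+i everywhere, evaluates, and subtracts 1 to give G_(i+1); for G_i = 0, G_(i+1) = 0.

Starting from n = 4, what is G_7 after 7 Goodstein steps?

G_0=4  [base 2] 2^2  →[2↦3]→  3^3 = 27  −1 ⇒ G_1=26
G_1=26  [base 3] 2·3^2 + 2·3 + 2  →[3↦4]→  2·4^2 + 2·4 + 2 = 42  −1 ⇒ G_2=41
G_2=41  [base 4] 2·4^2 + 2·4 + 1  →[4↦5]→  2·5^2 + 2·5 + 1 = 61  −1 ⇒ G_3=60
G_3=60  [base 5] 2·5^2 + 2·5  →[5↦6]→  2·6^2 + 2·6 = 84  −1 ⇒ G_4=83
G_4=83  [base 6] 2·6^2 + 6 + 5  →[6↦7]→  2·7^2 + 7 + 5 = 110  −1 ⇒ G_5=109
G_5=109  [base 7] 2·7^2 + 7 + 4  →[7↦8]→  2·8^2 + 8 + 4 = 140  −1 ⇒ G_6=139
G_6=139  [base 8] 2·8^2 + 8 + 3  →[8↦9]→  2·9^2 + 9 + 3 = 174  −1 ⇒ G_7=173
G_7=173  [base 9] 2·9^2 + 9 + 2  →[9↦10]→  2·10^2 + 10 + 2 = 212  −1 ⇒ G_8=211

173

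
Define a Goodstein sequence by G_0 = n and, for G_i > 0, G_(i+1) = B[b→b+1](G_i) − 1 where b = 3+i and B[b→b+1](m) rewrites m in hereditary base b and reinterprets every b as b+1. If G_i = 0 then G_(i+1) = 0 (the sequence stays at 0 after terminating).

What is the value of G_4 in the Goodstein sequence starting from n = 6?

(0) 6|_3 = 2·3 ↦ 2·4|_4 = 8 ⇒ 7
(1) 7|_4 = 4 + 3 ↦ 5 + 3|_5 = 8 ⇒ 7
(2) 7|_5 = 5 + 2 ↦ 6 + 2|_6 = 8 ⇒ 7
(3) 7|_6 = 6 + 1 ↦ 7 + 1|_7 = 8 ⇒ 7

7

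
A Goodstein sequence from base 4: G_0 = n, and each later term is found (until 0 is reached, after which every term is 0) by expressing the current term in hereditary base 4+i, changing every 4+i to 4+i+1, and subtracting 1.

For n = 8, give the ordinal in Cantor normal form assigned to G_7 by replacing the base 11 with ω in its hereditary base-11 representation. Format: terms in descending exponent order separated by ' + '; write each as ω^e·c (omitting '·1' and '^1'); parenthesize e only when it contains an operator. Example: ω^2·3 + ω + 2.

step 0: 8 = 2·4; sub 5 for 4: 2·5; = 10; G_1 = 10−1 = 9
step 1: 9 = 5 + 4; sub 6 for 5: 6 + 4; = 10; G_2 = 10−1 = 9
step 2: 9 = 6 + 3; sub 7 for 6: 7 + 3; = 10; G_3 = 10−1 = 9
step 3: 9 = 7 + 2; sub 8 for 7: 8 + 2; = 10; G_4 = 10−1 = 9
step 4: 9 = 8 + 1; sub 9 for 8: 9 + 1; = 10; G_5 = 10−1 = 9
step 5: 9 = 9; sub 10 for 9: 10; = 10; G_6 = 10−1 = 9
step 6: 9 = 9; sub 11 for 10: 9; = 9; G_7 = 9−1 = 8
step 7: 8 = 8; sub 12 for 11: 8; = 8; G_8 = 8−1 = 7

8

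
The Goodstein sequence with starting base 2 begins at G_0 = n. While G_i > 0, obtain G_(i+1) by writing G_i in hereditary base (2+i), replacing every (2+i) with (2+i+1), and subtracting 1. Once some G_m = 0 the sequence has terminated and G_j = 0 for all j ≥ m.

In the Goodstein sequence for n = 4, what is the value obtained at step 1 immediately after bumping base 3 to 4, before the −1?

42

i=0: 4 = 2^2 (b=2); 2→3: 3^3 = 27; 27−1 = 26
i=1: 26 = 2·3^2 + 2·3 + 2 (b=3); 3→4: 2·4^2 + 2·4 + 2 = 42; 42−1 = 41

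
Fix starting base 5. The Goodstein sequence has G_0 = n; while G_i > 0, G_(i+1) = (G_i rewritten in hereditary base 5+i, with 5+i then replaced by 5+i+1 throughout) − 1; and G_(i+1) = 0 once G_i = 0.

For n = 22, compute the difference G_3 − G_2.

22 —HB5→ 4·5 + 2 —bump→ 4·6 + 2 = 26 —(−1)→ 25
25 —HB6→ 4·6 + 1 —bump→ 4·7 + 1 = 29 —(−1)→ 28
28 —HB7→ 4·7 —bump→ 4·8 = 32 —(−1)→ 31

3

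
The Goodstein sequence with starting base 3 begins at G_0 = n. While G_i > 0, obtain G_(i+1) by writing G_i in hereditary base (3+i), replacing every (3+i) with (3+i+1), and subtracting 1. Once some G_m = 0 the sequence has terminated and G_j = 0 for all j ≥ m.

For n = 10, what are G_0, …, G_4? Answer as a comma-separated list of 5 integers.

(0) 10|_3 = 3^2 + 1 ↦ 4^2 + 1|_4 = 17 ⇒ 16
(1) 16|_4 = 4^2 ↦ 5^2|_5 = 25 ⇒ 24
(2) 24|_5 = 4·5 + 4 ↦ 4·6 + 4|_6 = 28 ⇒ 27
(3) 27|_6 = 4·6 + 3 ↦ 4·7 + 3|_7 = 31 ⇒ 30

10, 16, 24, 27, 30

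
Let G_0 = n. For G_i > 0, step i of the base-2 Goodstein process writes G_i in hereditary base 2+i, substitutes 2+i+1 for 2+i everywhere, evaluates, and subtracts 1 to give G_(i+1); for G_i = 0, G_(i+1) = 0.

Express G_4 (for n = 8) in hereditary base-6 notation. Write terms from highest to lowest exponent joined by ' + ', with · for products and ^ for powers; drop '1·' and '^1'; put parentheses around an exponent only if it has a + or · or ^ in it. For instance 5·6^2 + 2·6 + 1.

G_0=8  [base 2] 2^(2 + 1)  →[2↦3]→  3^(3 + 1) = 81  −1 ⇒ G_1=80
G_1=80  [base 3] 2·3^3 + 2·3^2 + 2·3 + 2  →[3↦4]→  2·4^4 + 2·4^2 + 2·4 + 2 = 554  −1 ⇒ G_2=553
G_2=553  [base 4] 2·4^4 + 2·4^2 + 2·4 + 1  →[4↦5]→  2·5^5 + 2·5^2 + 2·5 + 1 = 6311  −1 ⇒ G_3=6310
G_3=6310  [base 5] 2·5^5 + 2·5^2 + 2·5  →[5↦6]→  2·6^6 + 2·6^2 + 2·6 = 93396  −1 ⇒ G_4=93395
G_4=93395  [base 6] 2·6^6 + 2·6^2 + 6 + 5  →[6↦7]→  2·7^7 + 2·7^2 + 7 + 5 = 1647196  −1 ⇒ G_5=1647195

2·6^6 + 2·6^2 + 6 + 5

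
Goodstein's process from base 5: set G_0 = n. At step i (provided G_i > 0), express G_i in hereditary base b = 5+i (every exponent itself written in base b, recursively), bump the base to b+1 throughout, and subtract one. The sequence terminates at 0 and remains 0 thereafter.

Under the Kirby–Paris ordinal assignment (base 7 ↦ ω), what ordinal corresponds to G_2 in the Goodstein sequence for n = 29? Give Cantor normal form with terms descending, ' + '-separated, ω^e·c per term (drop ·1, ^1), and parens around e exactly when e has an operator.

29 —HB5→ 5^2 + 4 —bump→ 6^2 + 4 = 40 —(−1)→ 39
39 —HB6→ 6^2 + 3 —bump→ 7^2 + 3 = 52 —(−1)→ 51

ω^2 + 2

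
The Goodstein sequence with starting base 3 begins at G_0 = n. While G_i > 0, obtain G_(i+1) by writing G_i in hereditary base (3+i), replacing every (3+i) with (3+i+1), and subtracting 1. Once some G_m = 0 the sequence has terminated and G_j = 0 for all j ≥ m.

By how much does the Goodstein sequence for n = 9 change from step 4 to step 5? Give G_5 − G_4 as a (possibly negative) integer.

2

G_0 = 9. HB_3(9) = 3^2. Bump = 16. G_1 = 15.
G_1 = 15. HB_4(15) = 3·4 + 3. Bump = 18. G_2 = 17.
G_2 = 17. HB_5(17) = 3·5 + 2. Bump = 20. G_3 = 19.
G_3 = 19. HB_6(19) = 3·6 + 1. Bump = 22. G_4 = 21.
G_4 = 21. HB_7(21) = 3·7. Bump = 24. G_5 = 23.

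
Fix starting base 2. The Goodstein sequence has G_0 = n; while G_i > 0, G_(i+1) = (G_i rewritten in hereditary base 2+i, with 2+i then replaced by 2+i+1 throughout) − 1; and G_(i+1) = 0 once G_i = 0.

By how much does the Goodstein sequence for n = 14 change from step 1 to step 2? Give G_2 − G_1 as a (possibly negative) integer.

1171

G_0 = 14. HB_2(14) = 2^(2 + 1) + 2^2 + 2. Bump = 111. G_1 = 110.
G_1 = 110. HB_3(110) = 3^(3 + 1) + 3^3 + 2. Bump = 1282. G_2 = 1281.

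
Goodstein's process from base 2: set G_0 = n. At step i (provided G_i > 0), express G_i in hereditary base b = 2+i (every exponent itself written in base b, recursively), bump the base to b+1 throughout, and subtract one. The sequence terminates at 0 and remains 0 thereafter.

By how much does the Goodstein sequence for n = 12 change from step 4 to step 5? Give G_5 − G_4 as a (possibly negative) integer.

5484891

[0] 12 ≡ 2^(2 + 1) + 2^2 (base 2). Lift 3: 108. −1: 107.
[1] 107 ≡ 3^(3 + 1) + 2·3^2 + 2·3 + 2 (base 3). Lift 4: 1066. −1: 1065.
[2] 1065 ≡ 4^(4 + 1) + 2·4^2 + 2·4 + 1 (base 4). Lift 5: 15686. −1: 15685.
[3] 15685 ≡ 5^(5 + 1) + 2·5^2 + 2·5 (base 5). Lift 6: 280020. −1: 280019.
[4] 280019 ≡ 6^(6 + 1) + 2·6^2 + 6 + 5 (base 6). Lift 7: 5764911. −1: 5764910.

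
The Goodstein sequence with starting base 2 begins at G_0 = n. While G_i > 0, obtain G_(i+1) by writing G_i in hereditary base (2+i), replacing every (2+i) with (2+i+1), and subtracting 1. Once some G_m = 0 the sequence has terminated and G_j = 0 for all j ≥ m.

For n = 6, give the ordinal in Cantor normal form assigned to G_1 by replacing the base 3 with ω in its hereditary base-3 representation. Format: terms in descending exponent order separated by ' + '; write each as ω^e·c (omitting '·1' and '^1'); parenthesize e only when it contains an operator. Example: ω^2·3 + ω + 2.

ω^ω + 2

base 2: 6 = 2^2 + 2; at 3: 3^3 + 3 = 30; next = 29
base 3: 29 = 3^3 + 2; at 4: 4^4 + 2 = 258; next = 257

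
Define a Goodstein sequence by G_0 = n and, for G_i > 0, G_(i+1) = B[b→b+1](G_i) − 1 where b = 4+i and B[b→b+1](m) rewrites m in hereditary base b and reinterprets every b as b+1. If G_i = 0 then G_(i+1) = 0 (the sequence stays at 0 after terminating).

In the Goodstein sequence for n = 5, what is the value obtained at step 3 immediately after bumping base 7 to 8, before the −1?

4

5 —HB4→ 4 + 1 —bump→ 5 + 1 = 6 —(−1)→ 5
5 —HB5→ 5 —bump→ 6 = 6 —(−1)→ 5
5 —HB6→ 5 —bump→ 5 = 5 —(−1)→ 4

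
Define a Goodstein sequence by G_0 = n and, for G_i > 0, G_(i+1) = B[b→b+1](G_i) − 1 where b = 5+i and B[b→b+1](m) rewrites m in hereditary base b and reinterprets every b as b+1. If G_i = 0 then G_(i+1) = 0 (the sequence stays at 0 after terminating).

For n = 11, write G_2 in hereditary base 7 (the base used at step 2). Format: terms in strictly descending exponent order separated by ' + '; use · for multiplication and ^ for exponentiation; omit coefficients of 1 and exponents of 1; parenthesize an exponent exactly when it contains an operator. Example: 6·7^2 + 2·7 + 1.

7 + 6

[0] 11 ≡ 2·5 + 1 (base 5). Lift 6: 13. −1: 12.
[1] 12 ≡ 2·6 (base 6). Lift 7: 14. −1: 13.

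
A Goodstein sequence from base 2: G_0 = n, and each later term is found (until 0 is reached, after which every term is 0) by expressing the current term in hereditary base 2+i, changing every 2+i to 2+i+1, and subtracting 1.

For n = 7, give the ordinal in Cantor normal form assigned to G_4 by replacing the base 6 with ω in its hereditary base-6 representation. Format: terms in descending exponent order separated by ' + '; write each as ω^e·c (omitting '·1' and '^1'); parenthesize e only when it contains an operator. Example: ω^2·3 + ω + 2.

ω^ω + 1

i=0: 7 = 2^2 + 2 + 1 (b=2); 2→3: 3^3 + 3 + 1 = 31; 31−1 = 30
i=1: 30 = 3^3 + 3 (b=3); 3→4: 4^4 + 4 = 260; 260−1 = 259
i=2: 259 = 4^4 + 3 (b=4); 4→5: 5^5 + 3 = 3128; 3128−1 = 3127
i=3: 3127 = 5^5 + 2 (b=5); 5→6: 6^6 + 2 = 46658; 46658−1 = 46657
i=4: 46657 = 6^6 + 1 (b=6); 6→7: 7^7 + 1 = 823544; 823544−1 = 823543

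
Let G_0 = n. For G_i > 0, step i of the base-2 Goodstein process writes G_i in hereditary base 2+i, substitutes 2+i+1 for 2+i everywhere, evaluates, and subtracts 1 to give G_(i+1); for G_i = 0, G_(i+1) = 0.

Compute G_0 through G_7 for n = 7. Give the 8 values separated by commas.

7, 30, 259, 3127, 46657, 823543, 16777215, 37665879

i=0: 7 = 2^2 + 2 + 1 (b=2); 2→3: 3^3 + 3 + 1 = 31; 31−1 = 30
i=1: 30 = 3^3 + 3 (b=3); 3→4: 4^4 + 4 = 260; 260−1 = 259
i=2: 259 = 4^4 + 3 (b=4); 4→5: 5^5 + 3 = 3128; 3128−1 = 3127
i=3: 3127 = 5^5 + 2 (b=5); 5→6: 6^6 + 2 = 46658; 46658−1 = 46657
i=4: 46657 = 6^6 + 1 (b=6); 6→7: 7^7 + 1 = 823544; 823544−1 = 823543
i=5: 823543 = 7^7 (b=7); 7→8: 8^8 = 16777216; 16777216−1 = 16777215
i=6: 16777215 = 7·8^7 + 7·8^6 + 7·8^5 + 7·8^4 + 7·8^3 + 7·8^2 + 7·8 + 7 (b=8); 8→9: 7·9^7 + 7·9^6 + 7·9^5 + 7·9^4 + 7·9^3 + 7·9^2 + 7·9 + 7 = 37665880; 37665880−1 = 37665879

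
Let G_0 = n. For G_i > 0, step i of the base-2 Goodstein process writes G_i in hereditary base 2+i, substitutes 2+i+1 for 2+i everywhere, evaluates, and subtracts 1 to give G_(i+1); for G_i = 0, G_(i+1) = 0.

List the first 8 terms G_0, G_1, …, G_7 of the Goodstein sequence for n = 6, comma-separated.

6, 29, 257, 3125, 46655, 98039, 187243, 332147

i=0: 6 = 2^2 + 2 (b=2); 2→3: 3^3 + 3 = 30; 30−1 = 29
i=1: 29 = 3^3 + 2 (b=3); 3→4: 4^4 + 2 = 258; 258−1 = 257
i=2: 257 = 4^4 + 1 (b=4); 4→5: 5^5 + 1 = 3126; 3126−1 = 3125
i=3: 3125 = 5^5 (b=5); 5→6: 6^6 = 46656; 46656−1 = 46655
i=4: 46655 = 5·6^5 + 5·6^4 + 5·6^3 + 5·6^2 + 5·6 + 5 (b=6); 6→7: 5·7^5 + 5·7^4 + 5·7^3 + 5·7^2 + 5·7 + 5 = 98040; 98040−1 = 98039
i=5: 98039 = 5·7^5 + 5·7^4 + 5·7^3 + 5·7^2 + 5·7 + 4 (b=7); 7→8: 5·8^5 + 5·8^4 + 5·8^3 + 5·8^2 + 5·8 + 4 = 187244; 187244−1 = 187243
i=6: 187243 = 5·8^5 + 5·8^4 + 5·8^3 + 5·8^2 + 5·8 + 3 (b=8); 8→9: 5·9^5 + 5·9^4 + 5·9^3 + 5·9^2 + 5·9 + 3 = 332148; 332148−1 = 332147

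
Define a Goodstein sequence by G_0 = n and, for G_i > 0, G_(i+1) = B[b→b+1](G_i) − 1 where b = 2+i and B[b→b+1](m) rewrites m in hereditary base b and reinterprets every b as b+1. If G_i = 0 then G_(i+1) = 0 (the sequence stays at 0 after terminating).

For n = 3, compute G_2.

3

G_0 = 3. HB_2(3) = 2 + 1. Bump = 4. G_1 = 3.
G_1 = 3. HB_3(3) = 3. Bump = 4. G_2 = 3.
G_2 = 3. HB_4(3) = 3. Bump = 3. G_3 = 2.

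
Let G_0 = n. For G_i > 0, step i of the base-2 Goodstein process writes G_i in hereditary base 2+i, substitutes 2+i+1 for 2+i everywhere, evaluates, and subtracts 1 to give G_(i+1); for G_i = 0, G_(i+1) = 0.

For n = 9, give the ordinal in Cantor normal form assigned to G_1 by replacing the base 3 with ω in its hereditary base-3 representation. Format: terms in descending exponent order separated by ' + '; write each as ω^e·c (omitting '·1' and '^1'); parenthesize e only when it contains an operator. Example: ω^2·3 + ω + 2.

ω^(ω + 1)

9 —HB2→ 2^(2 + 1) + 1 —bump→ 3^(3 + 1) + 1 = 82 —(−1)→ 81
81 —HB3→ 3^(3 + 1) —bump→ 4^(4 + 1) = 1024 —(−1)→ 1023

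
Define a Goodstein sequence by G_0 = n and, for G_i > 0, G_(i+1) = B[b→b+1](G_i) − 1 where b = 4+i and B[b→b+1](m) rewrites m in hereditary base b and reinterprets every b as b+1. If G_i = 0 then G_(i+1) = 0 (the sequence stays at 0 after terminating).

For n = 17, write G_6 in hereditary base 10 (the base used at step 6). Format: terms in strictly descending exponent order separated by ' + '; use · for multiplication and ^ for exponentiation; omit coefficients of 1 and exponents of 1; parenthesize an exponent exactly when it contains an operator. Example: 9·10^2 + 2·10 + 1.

5·10 + 1

G_0=17  [base 4] 4^2 + 1  →[4↦5]→  5^2 + 1 = 26  −1 ⇒ G_1=25
G_1=25  [base 5] 5^2  →[5↦6]→  6^2 = 36  −1 ⇒ G_2=35
G_2=35  [base 6] 5·6 + 5  →[6↦7]→  5·7 + 5 = 40  −1 ⇒ G_3=39
G_3=39  [base 7] 5·7 + 4  →[7↦8]→  5·8 + 4 = 44  −1 ⇒ G_4=43
G_4=43  [base 8] 5·8 + 3  →[8↦9]→  5·9 + 3 = 48  −1 ⇒ G_5=47
G_5=47  [base 9] 5·9 + 2  →[9↦10]→  5·10 + 2 = 52  −1 ⇒ G_6=51
G_6=51  [base 10] 5·10 + 1  →[10↦11]→  5·11 + 1 = 56  −1 ⇒ G_7=55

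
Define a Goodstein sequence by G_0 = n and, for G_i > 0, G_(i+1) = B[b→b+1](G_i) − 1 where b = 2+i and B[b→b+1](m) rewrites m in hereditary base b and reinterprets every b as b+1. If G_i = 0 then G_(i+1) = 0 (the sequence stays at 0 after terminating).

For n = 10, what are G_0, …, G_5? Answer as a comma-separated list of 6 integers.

10, 83, 1025, 15625, 279935, 4215754

10 —HB2→ 2^(2 + 1) + 2 —bump→ 3^(3 + 1) + 3 = 84 —(−1)→ 83
83 —HB3→ 3^(3 + 1) + 2 —bump→ 4^(4 + 1) + 2 = 1026 —(−1)→ 1025
1025 —HB4→ 4^(4 + 1) + 1 —bump→ 5^(5 + 1) + 1 = 15626 —(−1)→ 15625
15625 —HB5→ 5^(5 + 1) —bump→ 6^(6 + 1) = 279936 —(−1)→ 279935
279935 —HB6→ 5·6^6 + 5·6^5 + 5·6^4 + 5·6^3 + 5·6^2 + 5·6 + 5 —bump→ 5·7^7 + 5·7^5 + 5·7^4 + 5·7^3 + 5·7^2 + 5·7 + 5 = 4215755 —(−1)→ 4215754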